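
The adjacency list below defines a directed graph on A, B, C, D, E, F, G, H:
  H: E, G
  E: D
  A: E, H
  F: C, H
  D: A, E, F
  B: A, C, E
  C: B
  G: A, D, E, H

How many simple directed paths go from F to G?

F→C→B→A→H→G
F→C→B→E→D→A→H→G
F→H→G

3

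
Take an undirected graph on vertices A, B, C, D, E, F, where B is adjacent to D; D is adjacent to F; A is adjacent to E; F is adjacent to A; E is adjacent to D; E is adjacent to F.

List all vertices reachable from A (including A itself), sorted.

A, B, D, E, F

Start at A.
Its neighbours: E, F.
Then their neighbours: D.
Then next layer: B.
Nothing further is reachable.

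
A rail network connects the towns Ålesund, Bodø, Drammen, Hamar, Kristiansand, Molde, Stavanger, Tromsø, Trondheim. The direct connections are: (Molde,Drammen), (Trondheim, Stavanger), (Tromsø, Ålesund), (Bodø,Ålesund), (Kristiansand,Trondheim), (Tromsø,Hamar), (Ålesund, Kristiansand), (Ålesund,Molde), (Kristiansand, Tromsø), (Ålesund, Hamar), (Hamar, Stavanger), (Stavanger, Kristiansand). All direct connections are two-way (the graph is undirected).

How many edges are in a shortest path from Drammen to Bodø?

Distance 0: Drammen.
Distance 1: Molde.
Distance 2: Ålesund.
Distance 3: Bodø, Hamar, Kristiansand, Tromsø — contains Bodø.

3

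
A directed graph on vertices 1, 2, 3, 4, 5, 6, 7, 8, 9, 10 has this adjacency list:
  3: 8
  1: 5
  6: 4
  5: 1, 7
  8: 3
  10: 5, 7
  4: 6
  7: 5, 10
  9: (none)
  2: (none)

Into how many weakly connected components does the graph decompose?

From 1: component {1, 5, 7, 10}.
From 2: component {2}.
From 3: component {3, 8}.
From 4: component {4, 6}.
From 9: component {9}.
That's 5 components.

5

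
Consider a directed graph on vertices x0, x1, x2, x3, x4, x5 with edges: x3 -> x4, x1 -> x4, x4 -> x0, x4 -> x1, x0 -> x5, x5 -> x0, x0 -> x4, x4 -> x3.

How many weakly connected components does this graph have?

From x0: component {x0, x1, x3, x4, x5}.
From x2: component {x2}.
That's 2 components.

2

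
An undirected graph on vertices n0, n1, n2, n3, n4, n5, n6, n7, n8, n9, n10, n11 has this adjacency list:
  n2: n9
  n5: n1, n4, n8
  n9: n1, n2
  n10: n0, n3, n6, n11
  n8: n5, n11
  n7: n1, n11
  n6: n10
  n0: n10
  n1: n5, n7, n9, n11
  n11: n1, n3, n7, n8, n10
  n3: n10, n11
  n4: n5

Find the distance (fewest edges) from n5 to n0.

4

Distance 0: n5.
Distance 1: n1, n4, n8.
Distance 2: n7, n9, n11.
Distance 3: n2, n3, n10.
Distance 4: n0, n6 — contains n0.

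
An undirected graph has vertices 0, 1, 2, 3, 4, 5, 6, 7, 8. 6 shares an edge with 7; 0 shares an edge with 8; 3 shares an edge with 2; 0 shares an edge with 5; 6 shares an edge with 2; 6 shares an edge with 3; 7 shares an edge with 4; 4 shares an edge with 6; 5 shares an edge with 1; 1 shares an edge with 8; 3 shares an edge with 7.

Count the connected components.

2

From 0: component {0, 1, 5, 8}.
From 2: component {2, 3, 4, 6, 7}.
That's 2 components.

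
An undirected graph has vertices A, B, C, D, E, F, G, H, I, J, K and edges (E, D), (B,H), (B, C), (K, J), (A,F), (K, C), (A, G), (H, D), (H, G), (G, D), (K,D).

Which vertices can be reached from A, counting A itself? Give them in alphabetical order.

Start at A.
Its neighbours: F, G.
Then their neighbours: D, H.
Then next layer: B, E, K.
Then next layer: C, J.
Nothing further is reachable.

A, B, C, D, E, F, G, H, J, K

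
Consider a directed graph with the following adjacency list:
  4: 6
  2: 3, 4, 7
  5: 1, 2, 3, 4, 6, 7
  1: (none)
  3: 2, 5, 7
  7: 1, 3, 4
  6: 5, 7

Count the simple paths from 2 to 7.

8

2→3→5→4→6→7
2→3→5→6→7
2→3→5→7
2→3→7
2→4→6→5→3→7
2→4→6→5→7
2→4→6→7
2→7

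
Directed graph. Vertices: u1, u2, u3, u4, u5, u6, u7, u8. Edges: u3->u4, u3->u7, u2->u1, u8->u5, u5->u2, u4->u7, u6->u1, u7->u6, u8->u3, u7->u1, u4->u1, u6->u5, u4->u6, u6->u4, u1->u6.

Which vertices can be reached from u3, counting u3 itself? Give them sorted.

Start at u3.
Its neighbours: u4, u7.
Then their neighbours: u1, u6.
Then next layer: u5.
Then next layer: u2.
Nothing further is reachable.

u1, u2, u3, u4, u5, u6, u7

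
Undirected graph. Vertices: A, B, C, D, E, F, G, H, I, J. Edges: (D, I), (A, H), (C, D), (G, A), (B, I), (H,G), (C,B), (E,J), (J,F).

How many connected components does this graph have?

From A: component {A, G, H}.
From B: component {B, C, D, I}.
From E: component {E, F, J}.
That's 3 components.

3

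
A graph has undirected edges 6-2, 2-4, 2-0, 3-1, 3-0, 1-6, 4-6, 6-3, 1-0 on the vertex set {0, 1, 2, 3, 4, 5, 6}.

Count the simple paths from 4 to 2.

6

4–2
4–6–1–0–2
4–6–1–3–0–2
4–6–2
4–6–3–0–2
4–6–3–1–0–2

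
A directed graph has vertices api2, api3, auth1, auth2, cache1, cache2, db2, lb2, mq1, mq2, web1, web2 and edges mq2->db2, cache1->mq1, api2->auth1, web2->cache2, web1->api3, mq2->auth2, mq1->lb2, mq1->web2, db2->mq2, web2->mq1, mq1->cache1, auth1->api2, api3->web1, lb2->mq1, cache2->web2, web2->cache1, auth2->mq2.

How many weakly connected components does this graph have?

4

From api2: component {api2, auth1}.
From api3: component {api3, web1}.
From auth2: component {auth2, db2, mq2}.
From cache1: component {cache1, cache2, lb2, mq1, web2}.
That's 4 components.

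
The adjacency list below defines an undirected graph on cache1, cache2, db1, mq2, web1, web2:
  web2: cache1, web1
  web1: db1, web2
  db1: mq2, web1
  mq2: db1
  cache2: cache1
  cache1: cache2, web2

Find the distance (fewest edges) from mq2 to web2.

Distance 0: mq2.
Distance 1: db1.
Distance 2: web1.
Distance 3: web2 — contains web2.

3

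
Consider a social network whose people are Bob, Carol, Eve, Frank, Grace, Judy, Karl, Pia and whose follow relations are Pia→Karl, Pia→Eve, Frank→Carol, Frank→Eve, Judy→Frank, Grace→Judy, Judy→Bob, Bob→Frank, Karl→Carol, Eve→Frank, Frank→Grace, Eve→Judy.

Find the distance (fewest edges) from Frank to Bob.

Distance 0: Frank.
Distance 1: Carol, Eve, Grace.
Distance 2: Judy.
Distance 3: Bob — contains Bob.

3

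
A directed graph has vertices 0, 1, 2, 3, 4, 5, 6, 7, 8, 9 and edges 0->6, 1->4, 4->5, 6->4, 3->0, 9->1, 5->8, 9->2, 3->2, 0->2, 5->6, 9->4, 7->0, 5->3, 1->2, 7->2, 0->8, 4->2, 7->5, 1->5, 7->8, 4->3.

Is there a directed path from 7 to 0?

Explore from 7.
Distance 1: reach 0, 2, 5, 8.
Found 0.

Yes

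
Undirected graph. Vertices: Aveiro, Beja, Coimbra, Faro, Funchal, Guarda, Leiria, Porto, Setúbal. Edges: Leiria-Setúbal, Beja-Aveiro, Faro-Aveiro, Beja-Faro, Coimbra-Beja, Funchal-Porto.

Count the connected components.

From Aveiro: component {Aveiro, Beja, Coimbra, Faro}.
From Funchal: component {Funchal, Porto}.
From Guarda: component {Guarda}.
From Leiria: component {Leiria, Setúbal}.
That's 4 components.

4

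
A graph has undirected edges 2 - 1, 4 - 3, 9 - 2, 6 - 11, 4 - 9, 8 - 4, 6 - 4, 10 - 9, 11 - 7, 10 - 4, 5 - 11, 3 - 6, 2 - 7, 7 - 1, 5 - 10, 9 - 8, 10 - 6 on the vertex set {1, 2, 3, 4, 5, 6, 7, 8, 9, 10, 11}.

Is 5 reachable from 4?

Yes

Explore from 4.
Distance 1: reach 3, 6, 8, 9, 10.
Distance 2: reach 2, 5, 11.
Found 5.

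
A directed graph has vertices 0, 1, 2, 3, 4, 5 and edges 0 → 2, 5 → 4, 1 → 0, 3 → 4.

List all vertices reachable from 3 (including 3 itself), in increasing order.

Start at 3.
Its neighbours: 4.
Nothing further is reachable.

3, 4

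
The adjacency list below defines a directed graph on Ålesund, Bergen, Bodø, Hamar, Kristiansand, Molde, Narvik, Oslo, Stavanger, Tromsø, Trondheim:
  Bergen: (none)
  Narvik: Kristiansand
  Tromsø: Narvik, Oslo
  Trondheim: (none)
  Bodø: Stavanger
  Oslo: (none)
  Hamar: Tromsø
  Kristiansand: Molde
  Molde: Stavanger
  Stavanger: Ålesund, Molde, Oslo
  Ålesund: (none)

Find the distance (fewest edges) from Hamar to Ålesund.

Distance 0: Hamar.
Distance 1: Tromsø.
Distance 2: Narvik, Oslo.
Distance 3: Kristiansand.
Distance 4: Molde.
Distance 5: Stavanger.
Distance 6: Ålesund — contains Ålesund.

6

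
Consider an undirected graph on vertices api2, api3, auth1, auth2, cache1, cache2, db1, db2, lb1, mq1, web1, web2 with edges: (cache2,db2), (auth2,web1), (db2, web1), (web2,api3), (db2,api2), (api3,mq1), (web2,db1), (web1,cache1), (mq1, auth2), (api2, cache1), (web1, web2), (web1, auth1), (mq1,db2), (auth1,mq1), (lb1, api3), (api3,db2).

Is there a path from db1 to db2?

Yes

Explore from db1.
Distance 1: reach web2.
Distance 2: reach api3, web1.
Distance 3: reach auth1, auth2, cache1, db2, lb1, mq1.
Found db2.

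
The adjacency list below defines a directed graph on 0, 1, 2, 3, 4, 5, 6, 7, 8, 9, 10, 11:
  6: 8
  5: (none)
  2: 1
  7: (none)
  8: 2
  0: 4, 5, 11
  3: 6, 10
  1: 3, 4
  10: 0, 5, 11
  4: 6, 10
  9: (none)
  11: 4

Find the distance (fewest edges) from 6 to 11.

6

Distance 0: 6.
Distance 1: 8.
Distance 2: 2.
Distance 3: 1.
Distance 4: 3, 4.
Distance 5: 10.
Distance 6: 0, 5, 11 — contains 11.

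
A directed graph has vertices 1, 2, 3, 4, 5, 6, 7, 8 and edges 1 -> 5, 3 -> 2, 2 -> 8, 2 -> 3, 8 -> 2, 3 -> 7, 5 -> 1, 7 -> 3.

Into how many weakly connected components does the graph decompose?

From 1: component {1, 5}.
From 2: component {2, 3, 7, 8}.
From 4: component {4}.
From 6: component {6}.
That's 4 components.

4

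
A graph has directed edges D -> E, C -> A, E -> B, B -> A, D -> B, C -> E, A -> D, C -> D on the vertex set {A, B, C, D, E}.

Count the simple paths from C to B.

5

C→A→D→B
C→A→D→E→B
C→D→B
C→D→E→B
C→E→B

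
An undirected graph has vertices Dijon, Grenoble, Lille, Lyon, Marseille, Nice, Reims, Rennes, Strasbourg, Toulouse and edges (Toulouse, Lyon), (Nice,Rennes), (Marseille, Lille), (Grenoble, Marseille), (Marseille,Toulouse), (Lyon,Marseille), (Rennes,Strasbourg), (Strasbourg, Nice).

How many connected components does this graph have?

4

From Dijon: component {Dijon}.
From Grenoble: component {Grenoble, Lille, Lyon, Marseille, Toulouse}.
From Nice: component {Nice, Rennes, Strasbourg}.
From Reims: component {Reims}.
That's 4 components.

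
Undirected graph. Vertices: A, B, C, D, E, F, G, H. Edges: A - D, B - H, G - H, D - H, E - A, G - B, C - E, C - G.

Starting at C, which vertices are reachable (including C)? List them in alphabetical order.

A, B, C, D, E, G, H

Start at C.
Its neighbours: E, G.
Then their neighbours: A, B, H.
Then next layer: D.
Nothing further is reachable.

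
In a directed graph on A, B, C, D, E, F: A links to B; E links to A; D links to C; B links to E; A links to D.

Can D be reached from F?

No

F has no outgoing edges, so nothing is reachable from it.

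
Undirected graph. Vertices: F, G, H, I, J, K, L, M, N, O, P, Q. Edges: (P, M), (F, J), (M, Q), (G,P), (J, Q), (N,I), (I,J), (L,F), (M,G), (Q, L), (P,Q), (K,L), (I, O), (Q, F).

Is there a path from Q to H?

Explore from Q.
Distance 1: reach F, J, L, M, P.
Distance 2: reach G, I, K.
Distance 3: reach N, O.
The search is exhausted without reaching H; it lies in a different component.

No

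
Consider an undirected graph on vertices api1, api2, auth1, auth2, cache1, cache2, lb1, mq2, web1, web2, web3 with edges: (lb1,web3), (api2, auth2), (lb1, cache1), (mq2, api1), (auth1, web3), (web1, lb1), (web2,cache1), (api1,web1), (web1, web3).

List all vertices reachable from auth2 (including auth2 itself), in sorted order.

Start at auth2.
Its neighbours: api2.
Nothing further is reachable.

api2, auth2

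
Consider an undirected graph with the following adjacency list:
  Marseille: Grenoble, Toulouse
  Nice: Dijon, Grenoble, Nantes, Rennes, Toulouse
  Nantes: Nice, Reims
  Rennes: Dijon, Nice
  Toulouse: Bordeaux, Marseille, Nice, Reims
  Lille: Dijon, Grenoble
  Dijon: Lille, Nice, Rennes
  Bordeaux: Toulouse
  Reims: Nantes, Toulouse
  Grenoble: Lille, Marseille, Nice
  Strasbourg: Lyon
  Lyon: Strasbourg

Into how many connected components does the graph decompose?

2

From Bordeaux: component {Bordeaux, Dijon, Grenoble, Lille, Marseille, Nantes, Nice, Reims, Rennes, Toulouse}.
From Lyon: component {Lyon, Strasbourg}.
That's 2 components.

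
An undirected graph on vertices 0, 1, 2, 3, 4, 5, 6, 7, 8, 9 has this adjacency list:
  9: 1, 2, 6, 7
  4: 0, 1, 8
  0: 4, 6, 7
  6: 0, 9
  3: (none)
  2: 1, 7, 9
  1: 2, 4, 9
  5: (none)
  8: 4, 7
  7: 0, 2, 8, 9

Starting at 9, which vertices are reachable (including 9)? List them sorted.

Start at 9.
Its neighbours: 1, 2, 6, 7.
Then their neighbours: 0, 4, 8.
Nothing further is reachable.

0, 1, 2, 4, 6, 7, 8, 9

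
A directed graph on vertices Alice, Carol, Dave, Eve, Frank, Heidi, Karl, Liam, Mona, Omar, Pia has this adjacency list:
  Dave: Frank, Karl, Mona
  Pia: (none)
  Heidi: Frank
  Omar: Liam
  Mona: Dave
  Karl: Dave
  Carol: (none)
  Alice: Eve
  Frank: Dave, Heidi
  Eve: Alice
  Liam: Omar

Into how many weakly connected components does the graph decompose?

5

From Alice: component {Alice, Eve}.
From Carol: component {Carol}.
From Dave: component {Dave, Frank, Heidi, Karl, Mona}.
From Liam: component {Liam, Omar}.
From Pia: component {Pia}.
That's 5 components.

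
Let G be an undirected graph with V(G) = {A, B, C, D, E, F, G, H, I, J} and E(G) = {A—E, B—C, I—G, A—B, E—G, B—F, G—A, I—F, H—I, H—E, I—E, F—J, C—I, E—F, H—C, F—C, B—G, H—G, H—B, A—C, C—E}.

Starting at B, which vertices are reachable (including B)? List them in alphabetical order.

Start at B.
Its neighbours: A, C, F, G, H.
Then their neighbours: E, I, J.
Nothing further is reachable.

A, B, C, E, F, G, H, I, J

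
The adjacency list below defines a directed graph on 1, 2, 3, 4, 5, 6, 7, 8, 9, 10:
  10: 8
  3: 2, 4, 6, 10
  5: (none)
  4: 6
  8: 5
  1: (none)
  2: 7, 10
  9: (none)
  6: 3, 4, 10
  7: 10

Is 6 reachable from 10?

No

Explore from 10.
Distance 1: reach 8.
Distance 2: reach 5.
The search from 10 is exhausted; no directed path reaches 6.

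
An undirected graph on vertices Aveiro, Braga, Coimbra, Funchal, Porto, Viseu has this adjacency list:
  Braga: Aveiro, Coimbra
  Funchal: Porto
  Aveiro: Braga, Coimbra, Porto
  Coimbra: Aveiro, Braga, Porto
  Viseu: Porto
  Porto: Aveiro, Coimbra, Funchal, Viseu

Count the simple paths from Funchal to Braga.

Funchal–Porto–Aveiro–Braga
Funchal–Porto–Aveiro–Coimbra–Braga
Funchal–Porto–Coimbra–Aveiro–Braga
Funchal–Porto–Coimbra–Braga

4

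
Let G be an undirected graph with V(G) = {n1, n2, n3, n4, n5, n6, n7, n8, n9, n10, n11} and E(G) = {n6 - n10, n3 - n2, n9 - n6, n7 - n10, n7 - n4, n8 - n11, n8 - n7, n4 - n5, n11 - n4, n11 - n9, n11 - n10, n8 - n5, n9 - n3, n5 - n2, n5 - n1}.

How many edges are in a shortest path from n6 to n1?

Distance 0: n6.
Distance 1: n9, n10.
Distance 2: n3, n7, n11.
Distance 3: n2, n4, n8.
Distance 4: n5.
Distance 5: n1 — contains n1.

5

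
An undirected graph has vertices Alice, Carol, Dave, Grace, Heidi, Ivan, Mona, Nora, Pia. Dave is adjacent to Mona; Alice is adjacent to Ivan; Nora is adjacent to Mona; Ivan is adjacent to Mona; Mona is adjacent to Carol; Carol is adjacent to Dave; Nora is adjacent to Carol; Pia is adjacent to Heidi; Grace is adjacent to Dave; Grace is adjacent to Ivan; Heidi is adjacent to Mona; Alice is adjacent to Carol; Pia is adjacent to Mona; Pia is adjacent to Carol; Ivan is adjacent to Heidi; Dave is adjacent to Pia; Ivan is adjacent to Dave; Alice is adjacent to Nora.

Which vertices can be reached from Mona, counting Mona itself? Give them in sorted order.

Alice, Carol, Dave, Grace, Heidi, Ivan, Mona, Nora, Pia

Start at Mona.
Its neighbours: Carol, Dave, Heidi, Ivan, Nora, Pia.
Then their neighbours: Alice, Grace.
Every vertex is now reached.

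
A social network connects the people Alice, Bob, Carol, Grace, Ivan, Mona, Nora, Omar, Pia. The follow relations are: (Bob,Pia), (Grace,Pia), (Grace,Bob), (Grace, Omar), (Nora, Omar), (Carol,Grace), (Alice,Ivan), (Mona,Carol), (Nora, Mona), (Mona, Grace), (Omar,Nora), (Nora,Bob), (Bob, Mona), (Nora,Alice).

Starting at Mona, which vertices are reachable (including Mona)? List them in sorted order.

Start at Mona.
Its neighbours: Carol, Grace.
Then their neighbours: Bob, Omar, Pia.
Then next layer: Nora.
Then next layer: Alice.
Then next layer: Ivan.
Every vertex is now reached.

Alice, Bob, Carol, Grace, Ivan, Mona, Nora, Omar, Pia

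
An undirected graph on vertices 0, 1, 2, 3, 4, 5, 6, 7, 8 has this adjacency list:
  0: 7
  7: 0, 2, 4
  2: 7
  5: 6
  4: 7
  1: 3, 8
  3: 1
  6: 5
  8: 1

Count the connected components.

From 0: component {0, 2, 4, 7}.
From 1: component {1, 3, 8}.
From 5: component {5, 6}.
That's 3 components.

3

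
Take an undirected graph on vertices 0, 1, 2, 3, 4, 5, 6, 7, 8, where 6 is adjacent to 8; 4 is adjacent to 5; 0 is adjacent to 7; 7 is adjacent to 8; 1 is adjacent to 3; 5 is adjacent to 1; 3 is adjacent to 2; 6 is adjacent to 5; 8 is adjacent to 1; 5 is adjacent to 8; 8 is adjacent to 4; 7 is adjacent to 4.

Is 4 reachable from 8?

Yes

Explore from 8.
Distance 1: reach 1, 4, 5, 6, 7.
Found 4.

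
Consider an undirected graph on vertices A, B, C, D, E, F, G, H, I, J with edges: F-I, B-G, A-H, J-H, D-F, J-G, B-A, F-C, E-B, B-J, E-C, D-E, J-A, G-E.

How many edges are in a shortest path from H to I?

6

Distance 0: H.
Distance 1: A, J.
Distance 2: B, G.
Distance 3: E.
Distance 4: C, D.
Distance 5: F.
Distance 6: I — contains I.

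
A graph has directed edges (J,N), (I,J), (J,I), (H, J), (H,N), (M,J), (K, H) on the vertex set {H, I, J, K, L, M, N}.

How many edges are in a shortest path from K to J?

Distance 0: K.
Distance 1: H.
Distance 2: J, N — contains J.

2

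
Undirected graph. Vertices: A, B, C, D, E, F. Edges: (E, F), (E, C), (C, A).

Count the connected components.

From A: component {A, C, E, F}.
From B: component {B}.
From D: component {D}.
That's 3 components.

3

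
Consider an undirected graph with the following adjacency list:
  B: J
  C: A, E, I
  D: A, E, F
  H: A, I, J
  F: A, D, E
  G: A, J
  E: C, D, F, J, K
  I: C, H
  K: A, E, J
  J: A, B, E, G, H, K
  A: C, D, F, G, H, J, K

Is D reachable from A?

Yes

Explore from A.
Distance 1: reach C, D, F, G, H, J, K.
Found D.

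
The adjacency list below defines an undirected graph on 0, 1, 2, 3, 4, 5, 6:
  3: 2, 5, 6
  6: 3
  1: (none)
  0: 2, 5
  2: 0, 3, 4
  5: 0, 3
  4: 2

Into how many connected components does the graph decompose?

From 0: component {0, 2, 3, 4, 5, 6}.
From 1: component {1}.
That's 2 components.

2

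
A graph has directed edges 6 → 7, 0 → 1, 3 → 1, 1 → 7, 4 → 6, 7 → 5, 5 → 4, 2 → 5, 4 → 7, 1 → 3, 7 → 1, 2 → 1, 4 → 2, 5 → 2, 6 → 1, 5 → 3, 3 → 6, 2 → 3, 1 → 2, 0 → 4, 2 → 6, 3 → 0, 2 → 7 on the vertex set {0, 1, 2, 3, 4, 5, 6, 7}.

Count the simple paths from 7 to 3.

7→1→2→3
7→1→2→5→3
7→1→3
7→5→2→1→3
7→5→2→3
7→5→2→6→1→3
7→5→3
7→5→4→2→1→3
7→5→4→2→3
7→5→4→2→6→1→3
7→5→4→6→1→2→3
7→5→4→6→1→3

12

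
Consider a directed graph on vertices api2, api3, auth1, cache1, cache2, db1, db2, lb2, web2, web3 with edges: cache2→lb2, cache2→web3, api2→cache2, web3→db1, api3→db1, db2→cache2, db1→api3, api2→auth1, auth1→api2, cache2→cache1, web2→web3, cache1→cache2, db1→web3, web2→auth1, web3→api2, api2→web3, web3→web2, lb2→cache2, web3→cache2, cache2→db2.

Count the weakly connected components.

1

From api2: component {api2, api3, auth1, cache1, cache2, db1, db2, lb2, web2, web3}.
That's 1 component.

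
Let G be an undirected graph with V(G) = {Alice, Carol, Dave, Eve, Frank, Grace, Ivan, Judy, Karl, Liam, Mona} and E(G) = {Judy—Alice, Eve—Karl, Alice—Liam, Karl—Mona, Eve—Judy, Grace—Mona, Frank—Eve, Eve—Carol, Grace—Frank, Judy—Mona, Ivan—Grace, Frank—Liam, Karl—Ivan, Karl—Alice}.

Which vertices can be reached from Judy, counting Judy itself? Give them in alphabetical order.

Alice, Carol, Eve, Frank, Grace, Ivan, Judy, Karl, Liam, Mona

Start at Judy.
Its neighbours: Alice, Eve, Mona.
Then their neighbours: Carol, Frank, Grace, Karl, Liam.
Then next layer: Ivan.
Nothing further is reachable.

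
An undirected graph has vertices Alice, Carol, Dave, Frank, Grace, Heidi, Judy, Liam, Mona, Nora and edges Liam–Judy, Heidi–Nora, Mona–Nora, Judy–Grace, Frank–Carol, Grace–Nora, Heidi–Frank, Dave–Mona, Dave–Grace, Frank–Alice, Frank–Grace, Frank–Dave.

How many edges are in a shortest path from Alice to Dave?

2

Distance 0: Alice.
Distance 1: Frank.
Distance 2: Carol, Dave, Grace, Heidi — contains Dave.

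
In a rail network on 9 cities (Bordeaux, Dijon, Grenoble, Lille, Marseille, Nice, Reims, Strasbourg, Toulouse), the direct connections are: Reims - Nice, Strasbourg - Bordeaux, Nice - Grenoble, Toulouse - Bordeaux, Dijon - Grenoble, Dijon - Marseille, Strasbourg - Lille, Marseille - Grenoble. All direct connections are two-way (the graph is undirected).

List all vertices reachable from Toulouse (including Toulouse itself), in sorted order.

Bordeaux, Lille, Strasbourg, Toulouse

Start at Toulouse.
Its neighbours: Bordeaux.
Then their neighbours: Strasbourg.
Then next layer: Lille.
Nothing further is reachable.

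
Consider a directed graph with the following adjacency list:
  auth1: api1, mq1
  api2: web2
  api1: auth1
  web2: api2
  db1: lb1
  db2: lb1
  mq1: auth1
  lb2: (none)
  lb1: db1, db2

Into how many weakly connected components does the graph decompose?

From api1: component {api1, auth1, mq1}.
From api2: component {api2, web2}.
From db1: component {db1, db2, lb1}.
From lb2: component {lb2}.
That's 4 components.

4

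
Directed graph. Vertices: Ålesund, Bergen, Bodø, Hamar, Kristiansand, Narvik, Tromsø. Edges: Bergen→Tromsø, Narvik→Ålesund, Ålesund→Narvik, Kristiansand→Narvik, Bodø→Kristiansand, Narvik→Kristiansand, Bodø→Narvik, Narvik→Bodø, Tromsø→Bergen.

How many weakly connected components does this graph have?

From Ålesund: component {Ålesund, Bodø, Kristiansand, Narvik}.
From Bergen: component {Bergen, Tromsø}.
From Hamar: component {Hamar}.
That's 3 components.

3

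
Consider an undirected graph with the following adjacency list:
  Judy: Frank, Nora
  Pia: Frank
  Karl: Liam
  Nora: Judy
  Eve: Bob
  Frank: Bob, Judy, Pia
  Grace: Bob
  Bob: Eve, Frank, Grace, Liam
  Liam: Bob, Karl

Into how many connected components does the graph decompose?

1

From Bob: component {Bob, Eve, Frank, Grace, Judy, Karl, Liam, Nora, Pia}.
That's 1 component.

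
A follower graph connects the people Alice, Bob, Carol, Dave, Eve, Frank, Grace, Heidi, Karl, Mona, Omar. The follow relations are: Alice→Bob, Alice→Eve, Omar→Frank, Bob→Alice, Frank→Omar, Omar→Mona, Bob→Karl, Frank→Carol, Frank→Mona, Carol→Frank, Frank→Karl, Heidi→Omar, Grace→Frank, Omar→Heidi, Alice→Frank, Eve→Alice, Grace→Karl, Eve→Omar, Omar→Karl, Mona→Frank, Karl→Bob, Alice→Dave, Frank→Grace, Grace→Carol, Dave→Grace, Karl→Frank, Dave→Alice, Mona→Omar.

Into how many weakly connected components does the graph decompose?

From Alice: component {Alice, Bob, Carol, Dave, Eve, Frank, Grace, Heidi, Karl, Mona, Omar}.
That's 1 component.

1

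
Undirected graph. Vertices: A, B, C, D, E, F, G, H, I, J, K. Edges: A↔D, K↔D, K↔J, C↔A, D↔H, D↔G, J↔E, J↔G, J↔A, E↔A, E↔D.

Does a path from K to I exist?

No

Explore from K.
Distance 1: reach D, J.
Distance 2: reach A, E, G, H.
Distance 3: reach C.
The search is exhausted without reaching I; it lies in a different component.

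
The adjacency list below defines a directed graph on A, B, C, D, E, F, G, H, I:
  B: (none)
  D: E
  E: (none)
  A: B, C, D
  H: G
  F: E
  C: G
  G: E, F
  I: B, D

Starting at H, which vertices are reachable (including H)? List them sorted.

E, F, G, H

Start at H.
Its neighbours: G.
Then their neighbours: E, F.
Nothing further is reachable.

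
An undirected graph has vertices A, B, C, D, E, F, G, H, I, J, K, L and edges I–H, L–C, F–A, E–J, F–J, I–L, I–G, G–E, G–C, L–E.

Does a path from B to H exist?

B has no edges, so nothing is reachable from it.

No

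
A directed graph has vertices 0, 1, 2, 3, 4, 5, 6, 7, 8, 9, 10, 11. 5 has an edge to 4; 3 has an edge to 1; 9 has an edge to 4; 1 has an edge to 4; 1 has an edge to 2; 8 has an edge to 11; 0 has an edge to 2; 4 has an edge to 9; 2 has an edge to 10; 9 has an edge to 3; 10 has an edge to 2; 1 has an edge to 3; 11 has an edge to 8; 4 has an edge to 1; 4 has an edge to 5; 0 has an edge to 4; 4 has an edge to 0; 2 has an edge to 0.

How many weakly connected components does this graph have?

From 0: component {0, 1, 2, 3, 4, 5, 9, 10}.
From 6: component {6}.
From 7: component {7}.
From 8: component {8, 11}.
That's 4 components.

4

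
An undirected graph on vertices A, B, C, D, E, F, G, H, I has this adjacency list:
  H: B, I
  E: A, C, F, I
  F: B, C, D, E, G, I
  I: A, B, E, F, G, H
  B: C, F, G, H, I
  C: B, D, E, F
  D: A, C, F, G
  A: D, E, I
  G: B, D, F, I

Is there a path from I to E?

Yes

Explore from I.
Distance 1: reach A, B, E, F, G, H.
Found E.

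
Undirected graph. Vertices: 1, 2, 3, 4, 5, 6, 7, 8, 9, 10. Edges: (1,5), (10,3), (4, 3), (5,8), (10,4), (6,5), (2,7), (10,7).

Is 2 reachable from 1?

No

Explore from 1.
Distance 1: reach 5.
Distance 2: reach 6, 8.
The search is exhausted without reaching 2; it lies in a different component.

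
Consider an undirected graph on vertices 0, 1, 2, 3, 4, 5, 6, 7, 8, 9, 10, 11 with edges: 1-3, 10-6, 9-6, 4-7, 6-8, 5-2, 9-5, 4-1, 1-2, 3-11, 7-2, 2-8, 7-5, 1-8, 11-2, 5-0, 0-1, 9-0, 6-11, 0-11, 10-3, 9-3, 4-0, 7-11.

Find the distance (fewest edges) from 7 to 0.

Distance 0: 7.
Distance 1: 2, 4, 5, 11.
Distance 2: 0, 1, 3, 6, 8, 9 — contains 0.

2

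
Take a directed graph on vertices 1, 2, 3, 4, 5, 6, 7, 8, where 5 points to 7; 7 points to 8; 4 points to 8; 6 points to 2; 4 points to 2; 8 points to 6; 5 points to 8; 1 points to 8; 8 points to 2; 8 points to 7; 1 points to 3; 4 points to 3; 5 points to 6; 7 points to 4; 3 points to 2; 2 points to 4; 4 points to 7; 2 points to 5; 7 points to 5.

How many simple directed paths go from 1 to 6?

15

1→3→2→4→7→5→6
1→3→2→4→7→5→8→6
1→3→2→4→7→8→6
1→3→2→4→8→6
1→3→2→4→8→7→5→6
1→3→2→5→6
1→3→2→5→7→4→8→6
1→3→2→5→7→8→6
1→3→2→5→8→6
1→8→2→4→7→5→6
1→8→2→5→6
1→8→6
1→8→7→4→2→5→6
1→8→7→4→3→2→5→6
1→8→7→5→6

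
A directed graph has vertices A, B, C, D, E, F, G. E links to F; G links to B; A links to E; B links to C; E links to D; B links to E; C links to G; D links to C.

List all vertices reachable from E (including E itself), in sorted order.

B, C, D, E, F, G

Start at E.
Its neighbours: D, F.
Then their neighbours: C.
Then next layer: G.
Then next layer: B.
Nothing further is reachable.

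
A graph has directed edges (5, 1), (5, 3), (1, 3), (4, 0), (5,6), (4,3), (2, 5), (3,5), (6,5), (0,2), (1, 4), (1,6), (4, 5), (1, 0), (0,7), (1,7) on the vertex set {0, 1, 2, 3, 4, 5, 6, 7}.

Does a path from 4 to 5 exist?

Yes

Explore from 4.
Distance 1: reach 0, 3, 5.
Found 5.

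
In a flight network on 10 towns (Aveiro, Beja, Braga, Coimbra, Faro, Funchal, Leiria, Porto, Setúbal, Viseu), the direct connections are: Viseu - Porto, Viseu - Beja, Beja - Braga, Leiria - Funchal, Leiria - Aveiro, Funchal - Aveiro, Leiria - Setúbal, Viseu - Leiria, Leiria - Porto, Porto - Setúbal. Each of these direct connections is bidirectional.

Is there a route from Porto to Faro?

Explore from Porto.
Distance 1: reach Leiria, Setúbal, Viseu.
Distance 2: reach Aveiro, Beja, Funchal.
Distance 3: reach Braga.
The search is exhausted without reaching Faro; it lies in a different component.

No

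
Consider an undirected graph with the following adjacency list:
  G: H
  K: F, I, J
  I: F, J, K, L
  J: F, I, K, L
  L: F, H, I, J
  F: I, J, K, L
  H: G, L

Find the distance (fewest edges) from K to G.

Distance 0: K.
Distance 1: F, I, J.
Distance 2: L.
Distance 3: H.
Distance 4: G — contains G.

4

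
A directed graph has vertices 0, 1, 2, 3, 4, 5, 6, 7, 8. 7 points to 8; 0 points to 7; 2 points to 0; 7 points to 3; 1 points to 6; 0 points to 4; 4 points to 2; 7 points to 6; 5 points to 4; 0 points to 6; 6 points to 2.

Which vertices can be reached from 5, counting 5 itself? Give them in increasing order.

0, 2, 3, 4, 5, 6, 7, 8

Start at 5.
Its neighbours: 4.
Then their neighbours: 2.
Then next layer: 0.
Then next layer: 6, 7.
Then next layer: 3, 8.
Nothing further is reachable.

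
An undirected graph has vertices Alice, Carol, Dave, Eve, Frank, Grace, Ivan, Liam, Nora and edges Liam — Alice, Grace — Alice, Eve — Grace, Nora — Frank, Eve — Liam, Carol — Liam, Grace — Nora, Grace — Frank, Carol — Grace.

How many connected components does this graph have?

From Alice: component {Alice, Carol, Eve, Frank, Grace, Liam, Nora}.
From Dave: component {Dave}.
From Ivan: component {Ivan}.
That's 3 components.

3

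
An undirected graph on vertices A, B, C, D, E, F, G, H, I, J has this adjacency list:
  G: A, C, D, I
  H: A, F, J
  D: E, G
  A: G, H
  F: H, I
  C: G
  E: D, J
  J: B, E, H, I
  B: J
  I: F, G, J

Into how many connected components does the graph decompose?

From A: component {A, B, C, D, E, F, G, H, I, J}.
That's 1 component.

1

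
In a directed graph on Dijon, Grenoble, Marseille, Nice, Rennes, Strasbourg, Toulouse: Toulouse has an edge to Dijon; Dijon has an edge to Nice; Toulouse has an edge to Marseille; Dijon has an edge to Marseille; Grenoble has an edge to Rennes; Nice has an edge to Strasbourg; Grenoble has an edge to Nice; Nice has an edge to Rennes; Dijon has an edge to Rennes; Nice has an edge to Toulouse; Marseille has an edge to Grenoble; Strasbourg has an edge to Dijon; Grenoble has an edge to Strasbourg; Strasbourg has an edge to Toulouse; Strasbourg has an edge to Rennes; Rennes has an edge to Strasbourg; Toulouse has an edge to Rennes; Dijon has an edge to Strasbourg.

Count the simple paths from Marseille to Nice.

Marseille→Grenoble→Nice
Marseille→Grenoble→Rennes→Strasbourg→Dijon→Nice
Marseille→Grenoble→Rennes→Strasbourg→Toulouse→Dijon→Nice
Marseille→Grenoble→Strasbourg→Dijon→Nice
Marseille→Grenoble→Strasbourg→Toulouse→Dijon→Nice

5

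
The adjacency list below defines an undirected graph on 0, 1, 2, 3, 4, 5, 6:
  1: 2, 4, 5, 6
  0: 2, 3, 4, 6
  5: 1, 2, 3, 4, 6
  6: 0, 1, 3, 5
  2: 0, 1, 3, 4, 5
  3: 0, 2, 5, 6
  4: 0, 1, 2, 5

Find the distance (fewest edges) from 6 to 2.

2

Distance 0: 6.
Distance 1: 0, 1, 3, 5.
Distance 2: 2, 4 — contains 2.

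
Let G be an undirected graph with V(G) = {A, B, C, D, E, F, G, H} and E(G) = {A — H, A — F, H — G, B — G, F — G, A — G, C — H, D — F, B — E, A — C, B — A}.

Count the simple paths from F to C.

10

F–A–B–G–H–C
F–A–C
F–A–G–H–C
F–A–H–C
F–G–A–C
F–G–A–H–C
F–G–B–A–C
F–G–B–A–H–C
F–G–H–A–C
F–G–H–C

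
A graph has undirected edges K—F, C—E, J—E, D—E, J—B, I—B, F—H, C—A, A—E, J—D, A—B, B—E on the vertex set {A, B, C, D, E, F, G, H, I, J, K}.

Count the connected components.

From A: component {A, B, C, D, E, I, J}.
From F: component {F, H, K}.
From G: component {G}.
That's 3 components.

3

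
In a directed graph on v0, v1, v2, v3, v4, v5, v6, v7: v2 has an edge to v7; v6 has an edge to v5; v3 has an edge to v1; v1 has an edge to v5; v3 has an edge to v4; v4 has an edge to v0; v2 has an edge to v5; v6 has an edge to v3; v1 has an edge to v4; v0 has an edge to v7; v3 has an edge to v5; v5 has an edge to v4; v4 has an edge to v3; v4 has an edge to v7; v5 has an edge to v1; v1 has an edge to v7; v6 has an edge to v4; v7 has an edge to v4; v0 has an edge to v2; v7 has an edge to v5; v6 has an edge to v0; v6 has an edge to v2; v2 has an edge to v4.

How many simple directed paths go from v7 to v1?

v7→v4→v0→v2→v5→v1
v7→v4→v3→v1
v7→v4→v3→v5→v1
v7→v5→v1
v7→v5→v4→v3→v1

5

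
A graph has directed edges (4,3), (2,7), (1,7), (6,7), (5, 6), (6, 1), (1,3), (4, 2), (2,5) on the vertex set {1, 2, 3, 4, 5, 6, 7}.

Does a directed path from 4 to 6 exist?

Explore from 4.
Distance 1: reach 2, 3.
Distance 2: reach 5, 7.
Distance 3: reach 6.
Found 6.

Yes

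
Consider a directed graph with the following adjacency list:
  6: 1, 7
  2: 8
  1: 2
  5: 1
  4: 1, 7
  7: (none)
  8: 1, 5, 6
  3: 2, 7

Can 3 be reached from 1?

No

Explore from 1.
Distance 1: reach 2.
Distance 2: reach 8.
Distance 3: reach 5, 6.
Distance 4: reach 7.
The search from 1 is exhausted; no directed path reaches 3.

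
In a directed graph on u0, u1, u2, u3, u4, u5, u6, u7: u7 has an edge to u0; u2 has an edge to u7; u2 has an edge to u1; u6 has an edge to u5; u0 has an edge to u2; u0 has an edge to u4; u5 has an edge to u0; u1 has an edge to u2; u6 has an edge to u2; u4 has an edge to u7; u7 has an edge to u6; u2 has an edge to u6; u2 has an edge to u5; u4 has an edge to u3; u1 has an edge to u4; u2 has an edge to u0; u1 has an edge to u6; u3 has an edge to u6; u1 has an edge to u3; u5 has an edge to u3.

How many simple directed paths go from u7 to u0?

u7→u0
u7→u6→u2→u0
u7→u6→u2→u5→u0
u7→u6→u5→u0

4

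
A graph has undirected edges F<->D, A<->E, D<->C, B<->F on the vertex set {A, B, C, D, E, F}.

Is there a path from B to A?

Explore from B.
Distance 1: reach F.
Distance 2: reach D.
Distance 3: reach C.
The search is exhausted without reaching A; it lies in a different component.

No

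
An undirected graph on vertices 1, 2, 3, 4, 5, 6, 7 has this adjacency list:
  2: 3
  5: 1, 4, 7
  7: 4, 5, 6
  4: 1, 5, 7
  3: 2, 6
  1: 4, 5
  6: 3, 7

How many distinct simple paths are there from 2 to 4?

3

2–3–6–7–4
2–3–6–7–5–1–4
2–3–6–7–5–4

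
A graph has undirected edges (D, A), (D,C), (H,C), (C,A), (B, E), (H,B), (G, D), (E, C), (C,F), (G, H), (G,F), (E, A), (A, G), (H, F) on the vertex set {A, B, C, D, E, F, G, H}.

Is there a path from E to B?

Yes

Explore from E.
Distance 1: reach A, B, C.
Found B.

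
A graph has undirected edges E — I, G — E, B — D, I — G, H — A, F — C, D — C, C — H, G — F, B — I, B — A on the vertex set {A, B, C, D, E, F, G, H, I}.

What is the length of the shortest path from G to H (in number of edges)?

3

Distance 0: G.
Distance 1: E, F, I.
Distance 2: B, C.
Distance 3: A, D, H — contains H.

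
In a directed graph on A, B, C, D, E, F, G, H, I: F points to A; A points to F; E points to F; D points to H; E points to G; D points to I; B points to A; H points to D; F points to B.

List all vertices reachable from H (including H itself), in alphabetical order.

Start at H.
Its neighbours: D.
Then their neighbours: I.
Nothing further is reachable.

D, H, I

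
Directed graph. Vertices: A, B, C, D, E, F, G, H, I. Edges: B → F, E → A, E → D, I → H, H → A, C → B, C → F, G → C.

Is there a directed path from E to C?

Explore from E.
Distance 1: reach A, D.
The search from E is exhausted; no directed path reaches C.

No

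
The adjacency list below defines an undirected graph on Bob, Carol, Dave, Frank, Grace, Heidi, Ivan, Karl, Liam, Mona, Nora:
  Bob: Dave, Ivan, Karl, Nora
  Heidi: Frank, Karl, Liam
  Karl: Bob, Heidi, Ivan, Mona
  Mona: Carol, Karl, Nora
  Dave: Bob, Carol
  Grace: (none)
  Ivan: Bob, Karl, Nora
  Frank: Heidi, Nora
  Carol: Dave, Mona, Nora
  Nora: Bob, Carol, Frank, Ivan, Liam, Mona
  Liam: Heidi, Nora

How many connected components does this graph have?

2

From Bob: component {Bob, Carol, Dave, Frank, Heidi, Ivan, Karl, Liam, Mona, Nora}.
From Grace: component {Grace}.
That's 2 components.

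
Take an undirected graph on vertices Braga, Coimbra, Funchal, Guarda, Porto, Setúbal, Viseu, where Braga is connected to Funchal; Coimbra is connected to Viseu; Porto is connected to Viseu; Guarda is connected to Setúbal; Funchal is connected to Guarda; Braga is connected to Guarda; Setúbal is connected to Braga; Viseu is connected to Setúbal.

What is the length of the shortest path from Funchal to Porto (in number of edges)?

Distance 0: Funchal.
Distance 1: Braga, Guarda.
Distance 2: Setúbal.
Distance 3: Viseu.
Distance 4: Coimbra, Porto — contains Porto.

4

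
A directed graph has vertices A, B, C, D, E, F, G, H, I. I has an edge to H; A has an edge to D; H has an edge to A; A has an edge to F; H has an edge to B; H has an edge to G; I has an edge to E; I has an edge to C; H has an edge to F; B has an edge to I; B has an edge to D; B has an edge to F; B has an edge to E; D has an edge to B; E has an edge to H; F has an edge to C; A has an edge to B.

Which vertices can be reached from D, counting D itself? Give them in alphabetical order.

A, B, C, D, E, F, G, H, I

Start at D.
Its neighbours: B.
Then their neighbours: E, F, I.
Then next layer: C, H.
Then next layer: A, G.
Every vertex is now reached.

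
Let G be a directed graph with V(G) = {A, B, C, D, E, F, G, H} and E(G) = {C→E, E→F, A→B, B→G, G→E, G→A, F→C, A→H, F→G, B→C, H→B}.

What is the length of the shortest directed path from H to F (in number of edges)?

4

Distance 0: H.
Distance 1: B.
Distance 2: C, G.
Distance 3: A, E.
Distance 4: F — contains F.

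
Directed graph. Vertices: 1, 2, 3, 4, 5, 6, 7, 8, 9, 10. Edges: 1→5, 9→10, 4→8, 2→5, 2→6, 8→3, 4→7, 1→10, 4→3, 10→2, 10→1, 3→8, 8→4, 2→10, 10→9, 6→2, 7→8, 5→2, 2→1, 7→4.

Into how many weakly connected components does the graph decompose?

2

From 1: component {1, 2, 5, 6, 9, 10}.
From 3: component {3, 4, 7, 8}.
That's 2 components.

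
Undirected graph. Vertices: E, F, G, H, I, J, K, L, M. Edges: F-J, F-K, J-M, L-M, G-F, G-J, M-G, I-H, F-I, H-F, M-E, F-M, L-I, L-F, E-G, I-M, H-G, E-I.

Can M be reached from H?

Yes

Explore from H.
Distance 1: reach F, G, I.
Distance 2: reach E, J, K, L, M.
Found M.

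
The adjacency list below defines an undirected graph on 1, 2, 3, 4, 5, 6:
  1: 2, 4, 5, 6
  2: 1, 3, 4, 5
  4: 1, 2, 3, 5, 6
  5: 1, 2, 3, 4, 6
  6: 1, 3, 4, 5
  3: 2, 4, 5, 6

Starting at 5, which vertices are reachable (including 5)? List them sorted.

1, 2, 3, 4, 5, 6

Start at 5.
Its neighbours: 1, 2, 3, 4, 6.
Every vertex is now reached.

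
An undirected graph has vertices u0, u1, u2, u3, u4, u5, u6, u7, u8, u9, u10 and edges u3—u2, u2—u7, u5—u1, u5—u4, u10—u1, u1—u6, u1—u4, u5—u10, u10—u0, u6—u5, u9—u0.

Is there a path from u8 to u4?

No

u8 has no edges, so nothing is reachable from it.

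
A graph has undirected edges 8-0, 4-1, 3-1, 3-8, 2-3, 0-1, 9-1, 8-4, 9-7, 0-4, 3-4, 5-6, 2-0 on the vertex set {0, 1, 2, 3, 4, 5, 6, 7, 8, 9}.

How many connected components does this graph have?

2

From 0: component {0, 1, 2, 3, 4, 7, 8, 9}.
From 5: component {5, 6}.
That's 2 components.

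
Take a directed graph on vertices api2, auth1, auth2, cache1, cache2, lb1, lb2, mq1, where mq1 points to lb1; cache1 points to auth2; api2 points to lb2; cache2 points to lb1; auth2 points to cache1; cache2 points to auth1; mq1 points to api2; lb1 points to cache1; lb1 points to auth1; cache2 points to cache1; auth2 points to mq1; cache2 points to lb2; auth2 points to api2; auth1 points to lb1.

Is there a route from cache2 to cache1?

Yes

Explore from cache2.
Distance 1: reach auth1, cache1, lb1, lb2.
Found cache1.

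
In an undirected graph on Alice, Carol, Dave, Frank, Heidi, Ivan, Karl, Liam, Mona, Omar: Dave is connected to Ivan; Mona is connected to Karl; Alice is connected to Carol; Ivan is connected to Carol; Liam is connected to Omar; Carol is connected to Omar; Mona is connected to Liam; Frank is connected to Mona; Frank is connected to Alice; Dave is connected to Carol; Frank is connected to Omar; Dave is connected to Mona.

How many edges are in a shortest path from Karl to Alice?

Distance 0: Karl.
Distance 1: Mona.
Distance 2: Dave, Frank, Liam.
Distance 3: Alice, Carol, Ivan, Omar — contains Alice.

3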